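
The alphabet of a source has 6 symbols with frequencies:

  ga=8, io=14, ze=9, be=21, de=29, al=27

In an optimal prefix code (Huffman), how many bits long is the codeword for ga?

Huffman merges, smallest pair first:
combine ga(8), ze(9) → 17
combine io(14), 17 → 31
combine be(21), al(27) → 48
combine de(29), 31 → 60
combine 48, 60 → 108
ga's leaf is at depth 4, giving a 4-bit codeword.

4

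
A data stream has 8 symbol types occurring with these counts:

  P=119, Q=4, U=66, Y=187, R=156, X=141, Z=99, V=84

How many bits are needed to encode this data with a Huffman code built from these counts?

2449

Merge the two smallest weights repeatedly:
merge Q(4) and U(66): 70
merge 70 and V(84): 154
merge Z(99) and P(119): 218
merge X(141) and 154: 295
merge R(156) and Y(187): 343
merge 218 and 295: 513
merge 343 and 513: 856
Each symbol's bit-cost is frequency × depth; summing gives 2449 bits (equivalently 70 + 154 + 218 + 295 + 343 + 513 + 856).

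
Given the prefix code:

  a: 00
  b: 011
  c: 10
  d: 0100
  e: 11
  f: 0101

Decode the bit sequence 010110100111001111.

Read left to right; each codeword is recognised as soon as it completes (prefix code):
  0101→f | 10→c | 10→c | 011→b | 10→c | 011→b | 11→e
Decoded message: fccbcbe

fccbcbe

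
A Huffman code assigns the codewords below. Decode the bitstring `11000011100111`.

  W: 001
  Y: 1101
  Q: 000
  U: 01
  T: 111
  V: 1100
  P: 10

VWVT

Read left to right; each codeword is recognised as soon as it completes (prefix code):
  1100→V | 001→W | 1100→V | 111→T
Decoded message: VWVT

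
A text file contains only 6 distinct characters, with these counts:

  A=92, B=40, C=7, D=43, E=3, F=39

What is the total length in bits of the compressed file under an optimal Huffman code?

Merge the two smallest weights repeatedly:
E(3) + C(7) → 10
10 + F(39) → 49
B(40) + D(43) → 83
49 + 83 → 132
A(92) + 132 → 224
Total encoded bits = sum of merged weights = 10 + 49 + 83 + 132 + 224 = 498.

498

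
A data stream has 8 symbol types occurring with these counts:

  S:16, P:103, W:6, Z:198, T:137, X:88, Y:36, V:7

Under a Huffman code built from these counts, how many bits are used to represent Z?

Repeatedly merge the two smallest:
combine W(6), V(7) → 13
combine 13, S(16) → 29
combine 29, Y(36) → 65
combine 65, X(88) → 153
combine P(103), T(137) → 240
combine 153, Z(198) → 351
combine 240, 351 → 591
Z sits 2 levels below the root, so its codeword is 2 bits.

2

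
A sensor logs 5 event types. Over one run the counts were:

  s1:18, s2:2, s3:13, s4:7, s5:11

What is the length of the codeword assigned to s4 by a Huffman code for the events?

Repeatedly merge the two smallest:
merge s2(2) and s4(7): 9
merge 9 and s5(11): 20
merge s3(13) and s1(18): 31
merge 20 and 31: 51
The subtree containing s4 is merged 3 times, so code length = 3.

3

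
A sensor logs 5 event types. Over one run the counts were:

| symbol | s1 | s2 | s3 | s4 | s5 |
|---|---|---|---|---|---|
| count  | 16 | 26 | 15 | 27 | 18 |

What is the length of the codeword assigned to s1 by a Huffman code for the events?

3

Build the tree from the bottom:
combine s3(15), s1(16) → 31
combine s5(18), s2(26) → 44
combine s4(27), 31 → 58
combine 44, 58 → 102
s1's leaf is at depth 3, giving a 3-bit codeword.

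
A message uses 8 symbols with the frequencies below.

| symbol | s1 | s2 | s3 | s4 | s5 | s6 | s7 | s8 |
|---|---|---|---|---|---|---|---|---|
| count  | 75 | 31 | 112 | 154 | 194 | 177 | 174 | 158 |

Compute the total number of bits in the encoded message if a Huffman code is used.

Build the Huffman tree bottom-up:
s2(31) + s1(75) → 106
106 + s3(112) → 218
s4(154) + s8(158) → 312
s7(174) + s6(177) → 351
s5(194) + 218 → 412
312 + 351 → 663
412 + 663 → 1075
The encoded length is the sum of every internal node's weight: 106 + 218 + 312 + 351 + 412 + 663 + 1075 = 3137 bits.

3137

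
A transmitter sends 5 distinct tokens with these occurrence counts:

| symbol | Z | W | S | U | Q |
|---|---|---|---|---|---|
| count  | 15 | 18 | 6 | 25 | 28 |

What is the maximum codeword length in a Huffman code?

3

Merge the two lowest-weight nodes at each step:
merge S(6) and Z(15): 21
merge W(18) and 21: 39
merge U(25) and Q(28): 53
merge 39 and 53: 92
The rarest symbols sit at the bottom; the longest codeword is 3 bits.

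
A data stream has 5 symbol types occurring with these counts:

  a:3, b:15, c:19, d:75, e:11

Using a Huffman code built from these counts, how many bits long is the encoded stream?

Merge the two smallest weights repeatedly:
a(3) + e(11) → 14
14 + b(15) → 29
c(19) + 29 → 48
48 + d(75) → 123
Total encoded bits = sum of merged weights = 14 + 29 + 48 + 123 = 214.

214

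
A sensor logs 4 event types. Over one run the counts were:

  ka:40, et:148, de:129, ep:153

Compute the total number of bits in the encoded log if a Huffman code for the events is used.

Greedily combine the two least-frequent nodes:
combine ka(40), de(129) → 169
combine et(148), ep(153) → 301
combine 169, 301 → 470
Total encoded bits = sum of merged weights = 169 + 301 + 470 = 940.

940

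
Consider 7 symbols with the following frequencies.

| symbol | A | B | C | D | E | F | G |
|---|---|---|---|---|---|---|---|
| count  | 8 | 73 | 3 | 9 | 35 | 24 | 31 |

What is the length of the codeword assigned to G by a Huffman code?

3

Repeatedly merge the two smallest:
combine C(3), A(8) → 11
combine D(9), 11 → 20
combine 20, F(24) → 44
combine G(31), E(35) → 66
combine 44, 66 → 110
combine B(73), 110 → 183
G sits 3 levels below the root, so its codeword is 3 bits.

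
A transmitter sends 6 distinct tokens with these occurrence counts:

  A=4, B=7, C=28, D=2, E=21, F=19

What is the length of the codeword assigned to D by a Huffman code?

Huffman merges, smallest pair first:
combine D(2), A(4) → 6
combine 6, B(7) → 13
combine 13, F(19) → 32
combine E(21), C(28) → 49
combine 32, 49 → 81
D's leaf is at depth 4, giving a 4-bit codeword.

4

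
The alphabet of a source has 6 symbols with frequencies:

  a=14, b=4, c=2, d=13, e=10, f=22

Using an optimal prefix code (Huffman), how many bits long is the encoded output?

152

Merge the two smallest weights repeatedly:
merge c(2) and b(4): 6
merge 6 and e(10): 16
merge d(13) and a(14): 27
merge 16 and f(22): 38
merge 27 and 38: 65
The encoded length is the sum of every internal node's weight: 6 + 16 + 27 + 38 + 65 = 152 bits.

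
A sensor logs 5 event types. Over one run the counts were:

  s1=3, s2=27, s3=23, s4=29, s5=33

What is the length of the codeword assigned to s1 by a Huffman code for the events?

Repeatedly merge the two smallest:
s1(3) + s3(23) → 26
26 + s2(27) → 53
s4(29) + s5(33) → 62
53 + 62 → 115
s1's leaf is at depth 3, giving a 3-bit codeword.

3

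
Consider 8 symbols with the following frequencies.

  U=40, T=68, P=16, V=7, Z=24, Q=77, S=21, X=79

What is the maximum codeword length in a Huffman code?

5

Merge the two lowest-weight nodes at each step:
merge V(7) and P(16): 23
merge S(21) and 23: 44
merge Z(24) and U(40): 64
merge 44 and 64: 108
merge T(68) and Q(77): 145
merge X(79) and 108: 187
merge 145 and 187: 332
Maximum depth reached is 5.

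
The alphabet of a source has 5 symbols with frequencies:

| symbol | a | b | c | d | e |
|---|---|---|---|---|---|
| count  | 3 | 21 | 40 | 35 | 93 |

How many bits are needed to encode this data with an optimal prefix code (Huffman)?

Build the Huffman tree bottom-up:
combine a(3), b(21) → 24
combine 24, d(35) → 59
combine c(40), 59 → 99
combine e(93), 99 → 192
Each symbol's bit-cost is frequency × depth; summing gives 374 bits (equivalently 24 + 59 + 99 + 192).

374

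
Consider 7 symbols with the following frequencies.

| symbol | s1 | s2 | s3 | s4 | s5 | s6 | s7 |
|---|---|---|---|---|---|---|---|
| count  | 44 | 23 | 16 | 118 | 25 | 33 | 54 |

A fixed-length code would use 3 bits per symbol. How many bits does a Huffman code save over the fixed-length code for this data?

139

Fixed-length: 3 bits × 313 symbols = 939 bits.
Huffman merges:
combine s3(16), s2(23) → 39
combine s5(25), s6(33) → 58
combine 39, s1(44) → 83
combine s7(54), 58 → 112
combine 83, 112 → 195
combine s4(118), 195 → 313
Huffman total = 39 + 58 + 83 + 112 + 195 + 313 = 800 bits.
Saving = 939 − 800 = 139 bits.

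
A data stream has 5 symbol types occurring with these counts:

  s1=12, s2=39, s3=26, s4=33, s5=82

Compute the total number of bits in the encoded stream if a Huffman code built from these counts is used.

Greedily combine the two least-frequent nodes:
combine s1(12), s3(26) → 38
combine s4(33), 38 → 71
combine s2(39), 71 → 110
combine s5(82), 110 → 192
The encoded length is the sum of every internal node's weight: 38 + 71 + 110 + 192 = 411 bits.

411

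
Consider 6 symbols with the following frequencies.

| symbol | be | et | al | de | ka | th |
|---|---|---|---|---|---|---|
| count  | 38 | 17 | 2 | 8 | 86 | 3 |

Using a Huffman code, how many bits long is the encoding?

Build the Huffman tree bottom-up:
al(2) + th(3) → 5
5 + de(8) → 13
13 + et(17) → 30
30 + be(38) → 68
68 + ka(86) → 154
Total encoded bits = sum of merged weights = 5 + 13 + 30 + 68 + 154 = 270.

270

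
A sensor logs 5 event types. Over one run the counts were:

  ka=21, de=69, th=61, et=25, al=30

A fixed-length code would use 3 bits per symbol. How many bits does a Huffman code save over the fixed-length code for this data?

Fixed-length: 3 bits × 206 symbols = 618 bits.
Huffman merges:
combine ka(21), et(25) → 46
combine al(30), 46 → 76
combine th(61), de(69) → 130
combine 76, 130 → 206
Huffman total = 46 + 76 + 130 + 206 = 458 bits.
Saving = 618 − 458 = 160 bits.

160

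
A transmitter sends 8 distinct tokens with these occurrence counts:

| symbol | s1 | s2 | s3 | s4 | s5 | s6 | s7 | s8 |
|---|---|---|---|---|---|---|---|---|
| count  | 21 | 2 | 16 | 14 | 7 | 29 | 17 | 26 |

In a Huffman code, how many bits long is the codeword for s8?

Repeatedly merge the two smallest:
merge s2(2) and s5(7): 9
merge 9 and s4(14): 23
merge s3(16) and s7(17): 33
merge s1(21) and 23: 44
merge s8(26) and s6(29): 55
merge 33 and 44: 77
merge 55 and 77: 132
The subtree containing s8 is merged 2 times, so code length = 2.

2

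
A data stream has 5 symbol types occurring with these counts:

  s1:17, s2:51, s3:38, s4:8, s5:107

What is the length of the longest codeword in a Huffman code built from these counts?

4

Merge the two lowest-weight nodes at each step:
s4(8) + s1(17) → 25
25 + s3(38) → 63
s2(51) + 63 → 114
s5(107) + 114 → 221
Maximum depth reached is 4.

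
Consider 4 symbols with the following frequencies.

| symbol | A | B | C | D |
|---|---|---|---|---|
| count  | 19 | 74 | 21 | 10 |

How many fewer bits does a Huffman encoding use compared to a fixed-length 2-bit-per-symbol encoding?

Fixed-length: 2 bits × 124 symbols = 248 bits.
Huffman merges:
merge D(10) and A(19): 29
merge C(21) and 29: 50
merge 50 and B(74): 124
Huffman total = 29 + 50 + 124 = 203 bits.
Saving = 248 − 203 = 45 bits.

45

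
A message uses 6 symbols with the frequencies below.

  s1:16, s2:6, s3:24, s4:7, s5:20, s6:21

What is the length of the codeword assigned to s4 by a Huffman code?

Build the tree from the bottom:
combine s2(6), s4(7) → 13
combine 13, s1(16) → 29
combine s5(20), s6(21) → 41
combine s3(24), 29 → 53
combine 41, 53 → 94
The subtree containing s4 is merged 4 times, so code length = 4.

4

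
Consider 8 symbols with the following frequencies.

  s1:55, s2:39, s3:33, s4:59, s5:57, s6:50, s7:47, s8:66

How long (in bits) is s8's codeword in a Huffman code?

Repeatedly merge the two smallest:
combine s3(33), s2(39) → 72
combine s7(47), s6(50) → 97
combine s1(55), s5(57) → 112
combine s4(59), s8(66) → 125
combine 72, 97 → 169
combine 112, 125 → 237
combine 169, 237 → 406
The subtree containing s8 is merged 3 times, so code length = 3.

3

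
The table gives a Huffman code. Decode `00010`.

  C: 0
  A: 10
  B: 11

CCCA

Read left to right; each codeword is recognised as soon as it completes (prefix code):
  0→C | 0→C | 0→C | 10→A
Decoded message: CCCA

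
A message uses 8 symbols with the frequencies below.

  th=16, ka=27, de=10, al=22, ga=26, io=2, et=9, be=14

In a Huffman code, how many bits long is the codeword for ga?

Huffman merges, smallest pair first:
merge io(2) and et(9): 11
merge de(10) and 11: 21
merge be(14) and th(16): 30
merge 21 and al(22): 43
merge ga(26) and ka(27): 53
merge 30 and 43: 73
merge 53 and 73: 126
ga's leaf is at depth 2, giving a 2-bit codeword.

2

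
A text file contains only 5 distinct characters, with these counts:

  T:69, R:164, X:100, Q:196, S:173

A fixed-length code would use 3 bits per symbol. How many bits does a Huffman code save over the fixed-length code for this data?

533

Fixed-length: 3 bits × 702 symbols = 2106 bits.
Huffman merges:
T(69) + X(100) → 169
R(164) + 169 → 333
S(173) + Q(196) → 369
333 + 369 → 702
Huffman total = 169 + 333 + 369 + 702 = 1573 bits.
Saving = 2106 − 1573 = 533 bits.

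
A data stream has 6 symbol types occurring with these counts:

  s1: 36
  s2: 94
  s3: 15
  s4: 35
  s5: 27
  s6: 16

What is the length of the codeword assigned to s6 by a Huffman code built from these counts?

4

Huffman merges, smallest pair first:
merge s3(15) and s6(16): 31
merge s5(27) and 31: 58
merge s4(35) and s1(36): 71
merge 58 and 71: 129
merge s2(94) and 129: 223
s6 sits 4 levels below the root, so its codeword is 4 bits.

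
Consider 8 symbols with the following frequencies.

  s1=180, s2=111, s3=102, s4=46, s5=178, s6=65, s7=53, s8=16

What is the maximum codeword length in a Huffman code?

5

Merge the two lowest-weight nodes at each step:
merge s8(16) and s4(46): 62
merge s7(53) and 62: 115
merge s6(65) and s3(102): 167
merge s2(111) and 115: 226
merge 167 and s5(178): 345
merge s1(180) and 226: 406
merge 345 and 406: 751
The first pair merged (s8, s4) ends up deepest, at depth 5.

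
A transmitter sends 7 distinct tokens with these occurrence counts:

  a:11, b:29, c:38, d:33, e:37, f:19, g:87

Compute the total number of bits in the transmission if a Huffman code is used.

667

Greedily combine the two least-frequent nodes:
a(11) + f(19) → 30
b(29) + 30 → 59
d(33) + e(37) → 70
c(38) + 59 → 97
70 + g(87) → 157
97 + 157 → 254
The encoded length is the sum of every internal node's weight: 30 + 59 + 70 + 97 + 157 + 254 = 667 bits.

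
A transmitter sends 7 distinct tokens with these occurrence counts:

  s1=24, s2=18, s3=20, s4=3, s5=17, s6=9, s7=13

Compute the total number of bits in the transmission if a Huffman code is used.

280

Merge the two smallest weights repeatedly:
merge s4(3) and s6(9): 12
merge 12 and s7(13): 25
merge s5(17) and s2(18): 35
merge s3(20) and s1(24): 44
merge 25 and 35: 60
merge 44 and 60: 104
The encoded length is the sum of every internal node's weight: 12 + 25 + 35 + 44 + 60 + 104 = 280 bits.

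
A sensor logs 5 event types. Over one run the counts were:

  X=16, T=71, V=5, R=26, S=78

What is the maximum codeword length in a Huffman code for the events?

Merge the two lowest-weight nodes at each step:
merge V(5) and X(16): 21
merge 21 and R(26): 47
merge 47 and T(71): 118
merge S(78) and 118: 196
The first pair merged (V, X) ends up deepest, at depth 4.

4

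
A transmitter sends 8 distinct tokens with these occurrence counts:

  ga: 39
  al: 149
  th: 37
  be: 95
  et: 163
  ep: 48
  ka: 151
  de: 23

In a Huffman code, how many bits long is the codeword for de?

5

Huffman merges, smallest pair first:
de(23) + th(37) → 60
ga(39) + ep(48) → 87
60 + 87 → 147
be(95) + 147 → 242
al(149) + ka(151) → 300
et(163) + 242 → 405
300 + 405 → 705
The subtree containing de is merged 5 times, so code length = 5.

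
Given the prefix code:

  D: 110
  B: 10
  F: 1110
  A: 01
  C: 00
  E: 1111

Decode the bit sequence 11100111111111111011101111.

Read left to right; each codeword is recognised as soon as it completes (prefix code):
  1110→F | 01→A | 1111→E | 1111→E | 1110→F | 1110→F | 1111→E
Decoded message: FAEEFFE

FAEEFFE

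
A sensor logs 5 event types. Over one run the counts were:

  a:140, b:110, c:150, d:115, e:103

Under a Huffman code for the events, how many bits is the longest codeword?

3

Merge the two lowest-weight nodes at each step:
combine e(103), b(110) → 213
combine d(115), a(140) → 255
combine c(150), 213 → 363
combine 255, 363 → 618
The rarest symbols sit at the bottom; the longest codeword is 3 bits.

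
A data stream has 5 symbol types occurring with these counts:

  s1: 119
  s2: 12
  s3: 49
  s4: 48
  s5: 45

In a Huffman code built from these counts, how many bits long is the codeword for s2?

3

Build the tree from the bottom:
s2(12) + s5(45) → 57
s4(48) + s3(49) → 97
57 + 97 → 154
s1(119) + 154 → 273
s2 sits 3 levels below the root, so its codeword is 3 bits.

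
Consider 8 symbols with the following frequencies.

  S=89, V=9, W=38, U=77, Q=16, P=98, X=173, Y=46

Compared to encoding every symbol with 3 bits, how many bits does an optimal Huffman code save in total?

Fixed-length: 3 bits × 546 symbols = 1638 bits.
Huffman merges:
combine V(9), Q(16) → 25
combine 25, W(38) → 63
combine Y(46), 63 → 109
combine U(77), S(89) → 166
combine P(98), 109 → 207
combine 166, X(173) → 339
combine 207, 339 → 546
Huffman total = 25 + 63 + 109 + 166 + 207 + 339 + 546 = 1455 bits.
Saving = 1638 − 1455 = 183 bits.

183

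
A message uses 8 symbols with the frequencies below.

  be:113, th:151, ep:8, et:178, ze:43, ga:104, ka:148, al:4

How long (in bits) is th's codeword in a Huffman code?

Build the tree from the bottom:
merge al(4) and ep(8): 12
merge 12 and ze(43): 55
merge 55 and ga(104): 159
merge be(113) and ka(148): 261
merge th(151) and 159: 310
merge et(178) and 261: 439
merge 310 and 439: 749
th sits 2 levels below the root, so its codeword is 2 bits.

2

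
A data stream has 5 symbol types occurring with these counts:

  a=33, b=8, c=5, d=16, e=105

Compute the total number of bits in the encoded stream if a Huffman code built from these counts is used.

Greedily combine the two least-frequent nodes:
c(5) + b(8) → 13
13 + d(16) → 29
29 + a(33) → 62
62 + e(105) → 167
Total encoded bits = sum of merged weights = 13 + 29 + 62 + 167 = 271.

271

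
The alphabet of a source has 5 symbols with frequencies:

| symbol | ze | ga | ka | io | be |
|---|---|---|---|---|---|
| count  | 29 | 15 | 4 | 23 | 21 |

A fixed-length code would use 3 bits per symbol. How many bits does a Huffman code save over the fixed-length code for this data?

73

Fixed-length: 3 bits × 92 symbols = 276 bits.
Huffman merges:
ka(4) + ga(15) → 19
19 + be(21) → 40
io(23) + ze(29) → 52
40 + 52 → 92
Huffman total = 19 + 40 + 52 + 92 = 203 bits.
Saving = 276 − 203 = 73 bits.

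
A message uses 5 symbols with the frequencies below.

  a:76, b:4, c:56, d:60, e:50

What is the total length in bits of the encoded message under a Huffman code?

Merge the two smallest weights repeatedly:
combine b(4), e(50) → 54
combine 54, c(56) → 110
combine d(60), a(76) → 136
combine 110, 136 → 246
The encoded length is the sum of every internal node's weight: 54 + 110 + 136 + 246 = 546 bits.

546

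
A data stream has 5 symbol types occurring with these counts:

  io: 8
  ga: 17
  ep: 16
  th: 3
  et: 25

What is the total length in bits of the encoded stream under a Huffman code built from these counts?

Merge the two smallest weights repeatedly:
merge th(3) and io(8): 11
merge 11 and ep(16): 27
merge ga(17) and et(25): 42
merge 27 and 42: 69
The encoded length is the sum of every internal node's weight: 11 + 27 + 42 + 69 = 149 bits.

149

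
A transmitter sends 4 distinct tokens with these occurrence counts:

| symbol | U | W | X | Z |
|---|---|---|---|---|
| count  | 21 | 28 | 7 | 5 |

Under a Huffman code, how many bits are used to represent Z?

3

Build the tree from the bottom:
Z(5) + X(7) → 12
12 + U(21) → 33
W(28) + 33 → 61
Z sits 3 levels below the root, so its codeword is 3 bits.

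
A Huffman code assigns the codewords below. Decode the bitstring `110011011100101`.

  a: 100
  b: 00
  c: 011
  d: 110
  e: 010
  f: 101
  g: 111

Read left to right; each codeword is recognised as soon as it completes (prefix code):
  110→d | 011→c | 011→c | 100→a | 101→f
Decoded message: dccaf

dccaf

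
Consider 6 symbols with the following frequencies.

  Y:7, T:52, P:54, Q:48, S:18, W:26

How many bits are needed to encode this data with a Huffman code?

Build the Huffman tree bottom-up:
combine Y(7), S(18) → 25
combine 25, W(26) → 51
combine Q(48), 51 → 99
combine T(52), P(54) → 106
combine 99, 106 → 205
Total encoded bits = sum of merged weights = 25 + 51 + 99 + 106 + 205 = 486.

486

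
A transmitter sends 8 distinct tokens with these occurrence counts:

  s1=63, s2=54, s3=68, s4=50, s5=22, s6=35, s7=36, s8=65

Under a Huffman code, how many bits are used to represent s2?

Repeatedly merge the two smallest:
s5(22) + s6(35) → 57
s7(36) + s4(50) → 86
s2(54) + 57 → 111
s1(63) + s8(65) → 128
s3(68) + 86 → 154
111 + 128 → 239
154 + 239 → 393
The subtree containing s2 is merged 3 times, so code length = 3.

3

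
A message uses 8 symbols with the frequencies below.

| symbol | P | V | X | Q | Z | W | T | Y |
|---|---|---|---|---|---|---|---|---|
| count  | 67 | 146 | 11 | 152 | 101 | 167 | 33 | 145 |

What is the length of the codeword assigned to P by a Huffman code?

4

Huffman merges, smallest pair first:
X(11) + T(33) → 44
44 + P(67) → 111
Z(101) + 111 → 212
Y(145) + V(146) → 291
Q(152) + W(167) → 319
212 + 291 → 503
319 + 503 → 822
P's leaf is at depth 4, giving a 4-bit codeword.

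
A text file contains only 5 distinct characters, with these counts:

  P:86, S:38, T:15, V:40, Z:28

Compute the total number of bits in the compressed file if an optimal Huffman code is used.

Merge the two smallest weights repeatedly:
merge T(15) and Z(28): 43
merge S(38) and V(40): 78
merge 43 and 78: 121
merge P(86) and 121: 207
Total encoded bits = sum of merged weights = 43 + 78 + 121 + 207 = 449.

449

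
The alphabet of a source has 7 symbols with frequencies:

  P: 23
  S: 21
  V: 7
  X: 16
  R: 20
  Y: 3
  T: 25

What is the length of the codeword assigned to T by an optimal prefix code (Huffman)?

Build the tree from the bottom:
combine Y(3), V(7) → 10
combine 10, X(16) → 26
combine R(20), S(21) → 41
combine P(23), T(25) → 48
combine 26, 41 → 67
combine 48, 67 → 115
T's leaf is at depth 2, giving a 2-bit codeword.

2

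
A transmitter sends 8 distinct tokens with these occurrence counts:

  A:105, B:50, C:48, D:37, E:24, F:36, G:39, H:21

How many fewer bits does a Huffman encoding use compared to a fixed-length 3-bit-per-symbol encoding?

60

Fixed-length: 3 bits × 360 symbols = 1080 bits.
Huffman merges:
combine H(21), E(24) → 45
combine F(36), D(37) → 73
combine G(39), 45 → 84
combine C(48), B(50) → 98
combine 73, 84 → 157
combine 98, A(105) → 203
combine 157, 203 → 360
Huffman total = 45 + 73 + 84 + 98 + 157 + 203 + 360 = 1020 bits.
Saving = 1080 − 1020 = 60 bits.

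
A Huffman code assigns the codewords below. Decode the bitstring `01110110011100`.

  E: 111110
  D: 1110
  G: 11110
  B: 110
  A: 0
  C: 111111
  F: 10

ADBADA

Read left to right; each codeword is recognised as soon as it completes (prefix code):
  0→A | 1110→D | 110→B | 0→A | 1110→D | 0→A
Decoded message: ADBADA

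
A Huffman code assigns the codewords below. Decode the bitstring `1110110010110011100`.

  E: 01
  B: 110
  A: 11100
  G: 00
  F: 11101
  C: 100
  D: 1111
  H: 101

Read left to right; each codeword is recognised as soon as it completes (prefix code):
  11101→F | 100→C | 101→H | 100→C | 11100→A
Decoded message: FCHCA

FCHCA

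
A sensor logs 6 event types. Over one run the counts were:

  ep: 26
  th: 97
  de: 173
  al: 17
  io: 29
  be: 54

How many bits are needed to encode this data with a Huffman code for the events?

Build the Huffman tree bottom-up:
al(17) + ep(26) → 43
io(29) + 43 → 72
be(54) + 72 → 126
th(97) + 126 → 223
de(173) + 223 → 396
Each symbol's bit-cost is frequency × depth; summing gives 860 bits (equivalently 43 + 72 + 126 + 223 + 396).

860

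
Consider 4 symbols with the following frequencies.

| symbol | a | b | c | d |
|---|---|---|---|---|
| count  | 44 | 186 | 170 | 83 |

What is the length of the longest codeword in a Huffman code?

Merge the two lowest-weight nodes at each step:
merge a(44) and d(83): 127
merge 127 and c(170): 297
merge b(186) and 297: 483
Maximum depth reached is 3.

3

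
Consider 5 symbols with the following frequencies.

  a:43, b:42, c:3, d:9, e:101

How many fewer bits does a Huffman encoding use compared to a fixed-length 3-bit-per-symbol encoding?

233

Fixed-length: 3 bits × 198 symbols = 594 bits.
Huffman merges:
c(3) + d(9) → 12
12 + b(42) → 54
a(43) + 54 → 97
97 + e(101) → 198
Huffman total = 12 + 54 + 97 + 198 = 361 bits.
Saving = 594 − 361 = 233 bits.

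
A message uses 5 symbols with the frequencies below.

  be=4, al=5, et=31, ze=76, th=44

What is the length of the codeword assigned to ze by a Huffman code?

1

Repeatedly merge the two smallest:
merge be(4) and al(5): 9
merge 9 and et(31): 40
merge 40 and th(44): 84
merge ze(76) and 84: 160
ze is a child of the root — depth 1, so its codeword is a single bit.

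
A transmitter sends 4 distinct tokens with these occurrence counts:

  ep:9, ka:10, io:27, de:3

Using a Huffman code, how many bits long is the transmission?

83

Greedily combine the two least-frequent nodes:
merge de(3) and ep(9): 12
merge ka(10) and 12: 22
merge 22 and io(27): 49
Total encoded bits = sum of merged weights = 12 + 22 + 49 = 83.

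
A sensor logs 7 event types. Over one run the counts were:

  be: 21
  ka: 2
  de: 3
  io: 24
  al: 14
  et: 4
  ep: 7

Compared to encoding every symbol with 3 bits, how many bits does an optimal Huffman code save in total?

Fixed-length: 3 bits × 75 symbols = 225 bits.
Huffman merges:
merge ka(2) and de(3): 5
merge et(4) and 5: 9
merge ep(7) and 9: 16
merge al(14) and 16: 30
merge be(21) and io(24): 45
merge 30 and 45: 75
Huffman total = 5 + 9 + 16 + 30 + 45 + 75 = 180 bits.
Saving = 225 − 180 = 45 bits.

45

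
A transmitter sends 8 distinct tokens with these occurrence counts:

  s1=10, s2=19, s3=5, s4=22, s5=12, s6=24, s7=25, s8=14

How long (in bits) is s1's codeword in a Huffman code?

Repeatedly merge the two smallest:
s3(5) + s1(10) → 15
s5(12) + s8(14) → 26
15 + s2(19) → 34
s4(22) + s6(24) → 46
s7(25) + 26 → 51
34 + 46 → 80
51 + 80 → 131
s1 sits 4 levels below the root, so its codeword is 4 bits.

4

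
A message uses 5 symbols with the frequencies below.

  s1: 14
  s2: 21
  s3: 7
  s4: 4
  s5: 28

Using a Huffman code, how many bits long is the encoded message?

Merge the two smallest weights repeatedly:
combine s4(4), s3(7) → 11
combine 11, s1(14) → 25
combine s2(21), 25 → 46
combine s5(28), 46 → 74
Total encoded bits = sum of merged weights = 11 + 25 + 46 + 74 = 156.

156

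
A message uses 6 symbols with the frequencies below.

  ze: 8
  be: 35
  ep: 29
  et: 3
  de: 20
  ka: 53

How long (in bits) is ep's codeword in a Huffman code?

Repeatedly merge the two smallest:
combine et(3), ze(8) → 11
combine 11, de(20) → 31
combine ep(29), 31 → 60
combine be(35), ka(53) → 88
combine 60, 88 → 148
ep sits 2 levels below the root, so its codeword is 2 bits.

2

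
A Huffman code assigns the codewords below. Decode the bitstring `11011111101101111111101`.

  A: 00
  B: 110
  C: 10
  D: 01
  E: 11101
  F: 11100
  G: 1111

BGBBGGD

Read left to right; each codeword is recognised as soon as it completes (prefix code):
  110→B | 1111→G | 110→B | 110→B | 1111→G | 1111→G | 01→D
Decoded message: BGBBGGD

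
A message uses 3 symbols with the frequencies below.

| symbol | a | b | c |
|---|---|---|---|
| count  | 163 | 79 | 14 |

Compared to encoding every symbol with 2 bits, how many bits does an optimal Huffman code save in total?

163

Fixed-length: 2 bits × 256 symbols = 512 bits.
Huffman merges:
combine c(14), b(79) → 93
combine 93, a(163) → 256
Huffman total = 93 + 256 = 349 bits.
Saving = 512 − 349 = 163 bits.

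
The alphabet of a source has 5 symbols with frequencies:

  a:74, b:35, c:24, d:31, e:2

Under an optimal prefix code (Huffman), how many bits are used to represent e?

Repeatedly merge the two smallest:
merge e(2) and c(24): 26
merge 26 and d(31): 57
merge b(35) and 57: 92
merge a(74) and 92: 166
e's leaf is at depth 4, giving a 4-bit codeword.

4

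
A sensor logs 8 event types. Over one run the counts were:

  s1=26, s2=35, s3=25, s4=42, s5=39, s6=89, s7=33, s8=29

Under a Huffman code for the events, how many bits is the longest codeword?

Merge the two lowest-weight nodes at each step:
s3(25) + s1(26) → 51
s8(29) + s7(33) → 62
s2(35) + s5(39) → 74
s4(42) + 51 → 93
62 + 74 → 136
s6(89) + 93 → 182
136 + 182 → 318
Maximum depth reached is 4.

4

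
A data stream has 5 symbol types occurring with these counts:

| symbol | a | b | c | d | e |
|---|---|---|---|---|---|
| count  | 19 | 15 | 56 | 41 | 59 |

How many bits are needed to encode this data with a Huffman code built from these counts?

414

Greedily combine the two least-frequent nodes:
b(15) + a(19) → 34
34 + d(41) → 75
c(56) + e(59) → 115
75 + 115 → 190
Total encoded bits = sum of merged weights = 34 + 75 + 115 + 190 = 414.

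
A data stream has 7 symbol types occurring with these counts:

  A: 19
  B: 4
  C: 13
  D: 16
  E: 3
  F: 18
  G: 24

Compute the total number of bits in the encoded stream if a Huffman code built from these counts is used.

255

Greedily combine the two least-frequent nodes:
merge E(3) and B(4): 7
merge 7 and C(13): 20
merge D(16) and F(18): 34
merge A(19) and 20: 39
merge G(24) and 34: 58
merge 39 and 58: 97
The encoded length is the sum of every internal node's weight: 7 + 20 + 34 + 39 + 58 + 97 = 255 bits.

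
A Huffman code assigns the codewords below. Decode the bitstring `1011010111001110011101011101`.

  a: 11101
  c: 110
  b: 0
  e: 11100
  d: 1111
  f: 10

Read left to right; each codeword is recognised as soon as it completes (prefix code):
  10→f | 110→c | 10→f | 11100→e | 11100→e | 11101→a | 0→b | 11101→a
Decoded message: fcfeeaba

fcfeeaba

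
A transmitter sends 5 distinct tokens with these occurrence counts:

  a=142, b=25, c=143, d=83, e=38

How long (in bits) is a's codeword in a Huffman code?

Repeatedly merge the two smallest:
b(25) + e(38) → 63
63 + d(83) → 146
a(142) + c(143) → 285
146 + 285 → 431
a's leaf is at depth 2, giving a 2-bit codeword.

2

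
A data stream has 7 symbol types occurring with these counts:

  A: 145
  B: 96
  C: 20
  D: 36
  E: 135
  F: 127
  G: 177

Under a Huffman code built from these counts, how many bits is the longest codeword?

Merge the two lowest-weight nodes at each step:
C(20) + D(36) → 56
56 + B(96) → 152
F(127) + E(135) → 262
A(145) + 152 → 297
G(177) + 262 → 439
297 + 439 → 736
The rarest symbols sit at the bottom; the longest codeword is 4 bits.

4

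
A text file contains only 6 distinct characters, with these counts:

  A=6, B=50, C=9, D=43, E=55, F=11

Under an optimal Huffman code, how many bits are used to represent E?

Repeatedly merge the two smallest:
A(6) + C(9) → 15
F(11) + 15 → 26
26 + D(43) → 69
B(50) + E(55) → 105
69 + 105 → 174
E's leaf is at depth 2, giving a 2-bit codeword.

2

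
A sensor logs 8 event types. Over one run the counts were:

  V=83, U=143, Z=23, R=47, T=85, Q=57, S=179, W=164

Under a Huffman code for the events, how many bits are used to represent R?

5

Repeatedly merge the two smallest:
merge Z(23) and R(47): 70
merge Q(57) and 70: 127
merge V(83) and T(85): 168
merge 127 and U(143): 270
merge W(164) and 168: 332
merge S(179) and 270: 449
merge 332 and 449: 781
The subtree containing R is merged 5 times, so code length = 5.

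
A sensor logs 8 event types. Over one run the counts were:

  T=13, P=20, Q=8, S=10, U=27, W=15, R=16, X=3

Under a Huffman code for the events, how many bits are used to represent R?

Huffman merges, smallest pair first:
merge X(3) and Q(8): 11
merge S(10) and 11: 21
merge T(13) and W(15): 28
merge R(16) and P(20): 36
merge 21 and U(27): 48
merge 28 and 36: 64
merge 48 and 64: 112
R's leaf is at depth 3, giving a 3-bit codeword.

3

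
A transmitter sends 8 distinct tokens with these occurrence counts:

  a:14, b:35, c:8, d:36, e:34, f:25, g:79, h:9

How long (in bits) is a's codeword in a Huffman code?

4

Repeatedly merge the two smallest:
merge c(8) and h(9): 17
merge a(14) and 17: 31
merge f(25) and 31: 56
merge e(34) and b(35): 69
merge d(36) and 56: 92
merge 69 and g(79): 148
merge 92 and 148: 240
a's leaf is at depth 4, giving a 4-bit codeword.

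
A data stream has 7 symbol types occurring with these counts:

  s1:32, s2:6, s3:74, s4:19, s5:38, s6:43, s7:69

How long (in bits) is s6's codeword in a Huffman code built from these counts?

3

Huffman merges, smallest pair first:
merge s2(6) and s4(19): 25
merge 25 and s1(32): 57
merge s5(38) and s6(43): 81
merge 57 and s7(69): 126
merge s3(74) and 81: 155
merge 126 and 155: 281
s6's leaf is at depth 3, giving a 3-bit codeword.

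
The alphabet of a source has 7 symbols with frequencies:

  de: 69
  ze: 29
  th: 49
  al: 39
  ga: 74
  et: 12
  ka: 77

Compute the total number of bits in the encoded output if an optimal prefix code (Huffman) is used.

937

Greedily combine the two least-frequent nodes:
merge et(12) and ze(29): 41
merge al(39) and 41: 80
merge th(49) and de(69): 118
merge ga(74) and ka(77): 151
merge 80 and 118: 198
merge 151 and 198: 349
The encoded length is the sum of every internal node's weight: 41 + 80 + 118 + 151 + 198 + 349 = 937 bits.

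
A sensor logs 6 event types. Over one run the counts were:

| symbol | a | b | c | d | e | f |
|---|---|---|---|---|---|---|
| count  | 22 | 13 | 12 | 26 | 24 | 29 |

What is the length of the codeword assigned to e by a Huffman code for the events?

Huffman merges, smallest pair first:
combine c(12), b(13) → 25
combine a(22), e(24) → 46
combine 25, d(26) → 51
combine f(29), 46 → 75
combine 51, 75 → 126
e sits 3 levels below the root, so its codeword is 3 bits.

3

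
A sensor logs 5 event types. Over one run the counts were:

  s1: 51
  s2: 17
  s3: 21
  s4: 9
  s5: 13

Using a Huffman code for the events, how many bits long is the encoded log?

Greedily combine the two least-frequent nodes:
combine s4(9), s5(13) → 22
combine s2(17), s3(21) → 38
combine 22, 38 → 60
combine s1(51), 60 → 111
Total encoded bits = sum of merged weights = 22 + 38 + 60 + 111 = 231.

231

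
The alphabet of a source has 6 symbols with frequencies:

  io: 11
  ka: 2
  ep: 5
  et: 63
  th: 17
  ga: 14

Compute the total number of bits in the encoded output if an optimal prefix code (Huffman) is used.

217

Merge the two smallest weights repeatedly:
combine ka(2), ep(5) → 7
combine 7, io(11) → 18
combine ga(14), th(17) → 31
combine 18, 31 → 49
combine 49, et(63) → 112
The encoded length is the sum of every internal node's weight: 7 + 18 + 31 + 49 + 112 = 217 bits.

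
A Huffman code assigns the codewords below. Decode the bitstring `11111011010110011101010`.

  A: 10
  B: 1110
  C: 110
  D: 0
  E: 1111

EACACDBAA

Read left to right; each codeword is recognised as soon as it completes (prefix code):
  1111→E | 10→A | 110→C | 10→A | 110→C | 0→D | 1110→B | 10→A | 10→A
Decoded message: EACACDBAA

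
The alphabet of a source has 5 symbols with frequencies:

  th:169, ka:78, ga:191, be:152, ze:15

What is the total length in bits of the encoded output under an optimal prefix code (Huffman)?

1303

Build the Huffman tree bottom-up:
combine ze(15), ka(78) → 93
combine 93, be(152) → 245
combine th(169), ga(191) → 360
combine 245, 360 → 605
Each symbol's bit-cost is frequency × depth; summing gives 1303 bits (equivalently 93 + 245 + 360 + 605).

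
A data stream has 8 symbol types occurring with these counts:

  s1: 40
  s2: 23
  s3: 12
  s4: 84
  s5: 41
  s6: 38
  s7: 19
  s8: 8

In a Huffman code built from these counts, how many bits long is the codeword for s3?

Repeatedly merge the two smallest:
combine s8(8), s3(12) → 20
combine s7(19), 20 → 39
combine s2(23), s6(38) → 61
combine 39, s1(40) → 79
combine s5(41), 61 → 102
combine 79, s4(84) → 163
combine 102, 163 → 265
s3's leaf is at depth 5, giving a 5-bit codeword.

5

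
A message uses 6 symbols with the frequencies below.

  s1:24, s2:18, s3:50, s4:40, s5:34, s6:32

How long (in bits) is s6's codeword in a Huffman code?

3

Repeatedly merge the two smallest:
s2(18) + s1(24) → 42
s6(32) + s5(34) → 66
s4(40) + 42 → 82
s3(50) + 66 → 116
82 + 116 → 198
The subtree containing s6 is merged 3 times, so code length = 3.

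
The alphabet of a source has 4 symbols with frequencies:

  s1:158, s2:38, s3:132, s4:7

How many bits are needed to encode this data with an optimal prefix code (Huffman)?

557

Build the Huffman tree bottom-up:
merge s4(7) and s2(38): 45
merge 45 and s3(132): 177
merge s1(158) and 177: 335
Each symbol's bit-cost is frequency × depth; summing gives 557 bits (equivalently 45 + 177 + 335).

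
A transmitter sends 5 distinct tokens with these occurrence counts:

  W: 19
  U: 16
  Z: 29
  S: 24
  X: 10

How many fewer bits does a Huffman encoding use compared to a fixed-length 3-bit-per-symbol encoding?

72

Fixed-length: 3 bits × 98 symbols = 294 bits.
Huffman merges:
combine X(10), U(16) → 26
combine W(19), S(24) → 43
combine 26, Z(29) → 55
combine 43, 55 → 98
Huffman total = 26 + 43 + 55 + 98 = 222 bits.
Saving = 294 − 222 = 72 bits.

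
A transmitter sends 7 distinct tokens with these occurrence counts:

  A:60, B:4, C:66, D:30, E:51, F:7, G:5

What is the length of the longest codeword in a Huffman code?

5

Merge the two lowest-weight nodes at each step:
combine B(4), G(5) → 9
combine F(7), 9 → 16
combine 16, D(30) → 46
combine 46, E(51) → 97
combine A(60), C(66) → 126
combine 97, 126 → 223
The rarest symbols sit at the bottom; the longest codeword is 5 bits.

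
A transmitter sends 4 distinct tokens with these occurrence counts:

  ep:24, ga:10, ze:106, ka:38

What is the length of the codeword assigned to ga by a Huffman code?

Huffman merges, smallest pair first:
merge ga(10) and ep(24): 34
merge 34 and ka(38): 72
merge 72 and ze(106): 178
The subtree containing ga is merged 3 times, so code length = 3.

3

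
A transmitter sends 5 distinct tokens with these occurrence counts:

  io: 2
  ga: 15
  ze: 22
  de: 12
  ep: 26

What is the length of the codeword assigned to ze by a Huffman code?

Huffman merges, smallest pair first:
merge io(2) and de(12): 14
merge 14 and ga(15): 29
merge ze(22) and ep(26): 48
merge 29 and 48: 77
ze sits 2 levels below the root, so its codeword is 2 bits.

2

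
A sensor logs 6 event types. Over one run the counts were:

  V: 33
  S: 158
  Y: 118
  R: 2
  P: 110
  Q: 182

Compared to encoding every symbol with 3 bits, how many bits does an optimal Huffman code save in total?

Fixed-length: 3 bits × 603 symbols = 1809 bits.
Huffman merges:
combine R(2), V(33) → 35
combine 35, P(110) → 145
combine Y(118), 145 → 263
combine S(158), Q(182) → 340
combine 263, 340 → 603
Huffman total = 35 + 145 + 263 + 340 + 603 = 1386 bits.
Saving = 1809 − 1386 = 423 bits.

423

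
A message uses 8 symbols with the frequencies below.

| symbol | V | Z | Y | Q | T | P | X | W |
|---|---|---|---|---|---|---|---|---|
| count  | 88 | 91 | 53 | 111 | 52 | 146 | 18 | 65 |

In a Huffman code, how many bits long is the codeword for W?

3

Repeatedly merge the two smallest:
X(18) + T(52) → 70
Y(53) + W(65) → 118
70 + V(88) → 158
Z(91) + Q(111) → 202
118 + P(146) → 264
158 + 202 → 360
264 + 360 → 624
The subtree containing W is merged 3 times, so code length = 3.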